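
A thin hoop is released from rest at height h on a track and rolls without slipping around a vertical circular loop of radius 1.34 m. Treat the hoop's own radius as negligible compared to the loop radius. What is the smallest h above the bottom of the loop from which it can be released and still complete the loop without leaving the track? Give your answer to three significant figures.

With I = MR², the ratio k = I/(MR²) is 1.
At the top, contact is just lost when gravity alone supplies the centripetal force: Mg = Mv_top²/r, i.e. v_top² = gr.
With ω = v/R, the kinetic energy at speed v is ½(1+k)Mv² = Mv².
Energy conservation from release (height h) to the top (height 2r): Mgh = Mg(2r) + M·gr.
Thus h_min = 2r + (1+k)r/2 = r(2 + 2/2) = 1.34 × 3 ≈ 4.02 m.

h_min ≈ 4.02 m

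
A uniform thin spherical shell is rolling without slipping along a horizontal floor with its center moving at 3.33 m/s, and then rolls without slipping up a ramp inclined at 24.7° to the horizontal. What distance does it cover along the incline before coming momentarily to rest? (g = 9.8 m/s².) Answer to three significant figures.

Here I = (2/3)MR², so the shape factor k = I/(MR²) = 2/3.
Rolling without slipping gives ω = v/R, so the total kinetic energy is ½Mv² + ½Iω² = ½(1+k)Mv² = (5/6)Mv².
Setting this equal to Mgh gives the vertical rise h = (1+k)v₀²/(2g) = 1.667×3.33²/(2×9.8) = 0.9429 m.
Along the incline, d = h/sinθ = 0.9429/sin24.7° ≈ 2.26 m.

d ≈ 2.26 m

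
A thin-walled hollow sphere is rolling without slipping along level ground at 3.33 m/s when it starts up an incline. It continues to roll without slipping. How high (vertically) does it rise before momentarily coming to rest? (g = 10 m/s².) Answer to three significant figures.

h ≈ 0.924 m

Here I = (2/3)MR², so the shape factor k = I/(MR²) = 2/3.
Since it rolls without slipping, ω = v/R and KE = ½Mv² + ½Iω² = ½(1+k)Mv² = (5/6)Mv².
All of this converts to potential energy at the highest point: (5/6)Mv₀² = Mgh.
Thus h = (1+k)v₀²/(2g) = 1.667 × 3.33² / (2 × 10) ≈ 0.924 m.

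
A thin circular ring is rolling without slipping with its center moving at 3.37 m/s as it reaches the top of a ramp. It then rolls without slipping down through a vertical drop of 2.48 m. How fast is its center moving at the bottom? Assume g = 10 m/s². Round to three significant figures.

With I = MR², the ratio k = I/(MR²) is 1.
Rolling without slipping gives ω = v/R, so the total kinetic energy is ½Mv² + ½Iω² = ½(1+k)Mv² = Mv².
Energy conservation: Mv₀² + Mgh = Mv², so v² = v₀² + 2gh/(1+k).
v = √(3.37² + 2×10×2.48/2) = √36.16 ≈ 6.01 m/s.

v ≈ 6.01 m/s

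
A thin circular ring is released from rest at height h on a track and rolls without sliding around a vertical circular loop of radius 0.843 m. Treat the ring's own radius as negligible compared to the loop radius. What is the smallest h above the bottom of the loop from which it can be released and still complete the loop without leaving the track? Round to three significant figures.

With I = MR², the ratio k = I/(MR²) is 1.
At the top of the loop, the minimum-contact condition is Mg = Mv_top²/r, so v_top² = gr.
With ω = v/R, the kinetic energy at speed v is ½(1+k)Mv² = Mv².
Energy conservation from release (height h) to the top (height 2r): Mgh = Mg(2r) + M·gr.
Thus h_min = 2r + (1+k)r/2 = r(2 + 2/2) = 0.843 × 3 ≈ 2.53 m.

h_min ≈ 2.53 m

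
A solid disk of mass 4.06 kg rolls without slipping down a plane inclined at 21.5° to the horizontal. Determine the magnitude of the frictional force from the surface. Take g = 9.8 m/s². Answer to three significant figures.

The moment of inertia is (1/2)MR², giving k ≡ I/(MR²) = 0.5.
Newton's second law down the slope: Mg sinθ − f = Ma. The torque equation fR = Iα (with α = a/R) gives f = kMa.
Combining, a = g sinθ/(1+k) and f = kMa = kMg sinθ/(1+k).
f = 0.5 × 4.06 × 9.8 × sin21.5° / 1.5 ≈ 4.86 N.

f ≈ 4.86 N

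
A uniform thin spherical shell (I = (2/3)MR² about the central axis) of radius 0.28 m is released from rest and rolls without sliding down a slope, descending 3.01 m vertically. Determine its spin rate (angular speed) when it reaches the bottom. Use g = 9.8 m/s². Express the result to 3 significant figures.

ω ≈ 21.2 rad/s

With I = (2/3)MR², the ratio k = I/(MR²) is 2/3.
Rolling without slipping gives ω = v/R, so the total kinetic energy is ½Mv² + ½Iω² = ½(1+k)Mv² = (5/6)Mv².
Energy conservation Mgh = ½(1+k)Mv² gives v = √(2gh/(1+k)) = √(2 × 9.8 × 3.01 / 1.667) = 5.95 m/s.
Then ω = v/R = 5.95 / 0.28 ≈ 21.2 rad/s.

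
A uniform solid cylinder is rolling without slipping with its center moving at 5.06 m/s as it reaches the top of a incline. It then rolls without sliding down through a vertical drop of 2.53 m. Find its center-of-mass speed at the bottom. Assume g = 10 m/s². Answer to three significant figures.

v ≈ 7.70 m/s

The moment of inertia is (1/2)MR², giving k ≡ I/(MR²) = 0.5.
Since it rolls without slipping, ω = v/R and KE = ½Mv² + ½Iω² = ½(1+k)Mv² = (3/4)Mv².
Energy conservation: (3/4)Mv₀² + Mgh = (3/4)Mv², so v² = v₀² + 2gh/(1+k).
v = √(5.06² + 2×10×2.53/1.5) = √59.34 ≈ 7.70 m/s.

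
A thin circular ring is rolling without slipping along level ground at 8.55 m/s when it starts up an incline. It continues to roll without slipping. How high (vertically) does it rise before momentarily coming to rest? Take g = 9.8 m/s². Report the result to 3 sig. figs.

h ≈ 7.46 m

With I = MR², the ratio k = I/(MR²) is 1.
Rolling without slipping gives ω = v/R, so the total kinetic energy is ½Mv² + ½Iω² = ½(1+k)Mv² = Mv².
At the top the kinetic energy is zero, so Mv₀² = Mgh.
Thus h = (1+k)v₀²/(2g) = 2 × 8.55² / (2 × 9.8) ≈ 7.46 m.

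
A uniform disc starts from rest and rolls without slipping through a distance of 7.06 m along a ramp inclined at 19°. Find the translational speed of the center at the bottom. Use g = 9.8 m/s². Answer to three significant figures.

Here I = (1/2)MR², so the shape factor k = I/(MR²) = 0.5.
Since it rolls without slipping, ω = v/R and KE = ½Mv² + ½Iω² = ½(1+k)Mv² = (3/4)Mv².
The vertical drop is h = L sinθ = 7.06 × sin19° = 2.299 m.
Energy conservation: Mgh = (3/4)Mv², so v = √(2gh/(1+k)) = √(2 × 9.8 × 2.299 / 1.5) ≈ 5.48 m/s.

v ≈ 5.48 m/s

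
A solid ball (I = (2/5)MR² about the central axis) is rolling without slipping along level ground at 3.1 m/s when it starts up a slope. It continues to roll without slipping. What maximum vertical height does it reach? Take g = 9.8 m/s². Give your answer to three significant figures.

h ≈ 0.686 m

The moment of inertia is (2/5)MR², giving k ≡ I/(MR²) = 0.4.
The rolling condition ω = v/R makes the rotational term ½I(v/R)² = ½kMv², so KE_total = ½(1+k)Mv² = (7/10)Mv².
All of this converts to potential energy at the highest point: (7/10)Mv₀² = Mgh.
Thus h = (1+k)v₀²/(2g) = 1.4 × 3.1² / (2 × 9.8) ≈ 0.686 m.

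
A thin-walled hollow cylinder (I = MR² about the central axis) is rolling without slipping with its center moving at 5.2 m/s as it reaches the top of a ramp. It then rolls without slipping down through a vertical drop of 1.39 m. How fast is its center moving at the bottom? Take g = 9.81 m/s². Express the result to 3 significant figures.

The moment of inertia is MR², giving k ≡ I/(MR²) = 1.
The rolling condition ω = v/R makes the rotational term ½I(v/R)² = ½kMv², so KE_total = ½(1+k)Mv² = Mv².
Conserving energy between top and bottom: Mv² = Mv₀² + Mgh, hence v² = v₀² + 2gh/(1+k).
v = √(5.2² + 2×9.81×1.39/2) = √40.68 ≈ 6.38 m/s.

v ≈ 6.38 m/s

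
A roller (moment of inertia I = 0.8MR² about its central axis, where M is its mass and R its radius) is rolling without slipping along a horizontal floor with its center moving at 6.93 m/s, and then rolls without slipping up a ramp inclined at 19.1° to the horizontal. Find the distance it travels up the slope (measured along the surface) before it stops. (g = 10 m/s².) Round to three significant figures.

Here I = 0.8MR², so the shape factor k = I/(MR²) = 0.8.
Pure rolling means v = ωR; then KE = ½Mv² + ½I(v/R)² = ½(1+k)Mv² = (9/10)Mv².
Setting this equal to Mgh gives the vertical rise h = (1+k)v₀²/(2g) = 1.8×6.93²/(2×10) = 4.322 m.
The distance along the slope is d = h/sinθ = 4.322/sin19.1° ≈ 13.2 m.

d ≈ 13.2 m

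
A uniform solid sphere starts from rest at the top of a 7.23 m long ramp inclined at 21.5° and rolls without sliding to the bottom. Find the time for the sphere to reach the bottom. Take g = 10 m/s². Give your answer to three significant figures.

t ≈ 2.35 s

Here I = (2/5)MR², so the shape factor k = I/(MR²) = 0.4.
Translational: Mg sinθ − f = Ma. Rotational about the CM: fR = Iα = kMRa, so f = kMa.
Hence a = g sinθ/(1+k) = 10×sin21.5°/1.4 = 2.618 m/s².
With constant a from rest, t = √(2L/a) = √(2·7.23/2.618) ≈ 2.35 s.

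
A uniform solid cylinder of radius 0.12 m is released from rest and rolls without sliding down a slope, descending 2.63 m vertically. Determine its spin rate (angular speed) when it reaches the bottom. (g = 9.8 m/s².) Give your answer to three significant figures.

Here I = (1/2)MR², so the shape factor k = I/(MR²) = 0.5.
Since it rolls without slipping, ω = v/R and KE = ½Mv² + ½Iω² = ½(1+k)Mv² = (3/4)Mv².
Energy conservation Mgh = ½(1+k)Mv² gives v = √(2gh/(1+k)) = √(2 × 9.8 × 2.63 / 1.5) = 5.862 m/s.
The angular speed follows from ω = v/R = 5.862/0.12 ≈ 48.9 rad/s.

ω ≈ 48.9 rad/s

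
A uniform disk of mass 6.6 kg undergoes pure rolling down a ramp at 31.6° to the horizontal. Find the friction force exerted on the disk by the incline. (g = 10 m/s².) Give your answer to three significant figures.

For this body I = (1/2)MR², i.e. k = I/(MR²) = 0.5.
Newton's second law down the slope: Mg sinθ − f = Ma. The torque equation fR = Iα (with α = a/R) gives f = kMa.
Combining, a = g sinθ/(1+k) and f = kMa = kMg sinθ/(1+k).
f = 0.5 × 6.6 × 10 × sin31.6° / 1.5 ≈ 11.5 N.

f ≈ 11.5 N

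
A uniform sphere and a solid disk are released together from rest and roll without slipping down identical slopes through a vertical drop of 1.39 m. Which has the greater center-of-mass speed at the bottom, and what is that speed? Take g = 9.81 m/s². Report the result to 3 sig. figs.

For rolling without slipping, Mgh = ½(1+k)Mv² where k = I/(MR²), so v = √(2gh/(1+k)).
Uniform sphere: k = 0.4, giving v = √(2×9.81×1.39/1.4) = 4.414 m/s.
Solid disk: k = 0.5, giving v = √(2×9.81×1.39/1.5) = 4.264 m/s.
The smaller k wins: the uniform sphere, at ≈ 4.41 m/s.

the uniform sphere, at v ≈ 4.41 m/s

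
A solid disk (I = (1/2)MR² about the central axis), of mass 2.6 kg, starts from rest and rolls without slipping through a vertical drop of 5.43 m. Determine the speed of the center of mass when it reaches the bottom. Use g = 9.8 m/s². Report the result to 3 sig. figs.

v ≈ 8.42 m/s

Here I = (1/2)MR², so the shape factor k = I/(MR²) = 0.5.
Since it rolls without slipping, ω = v/R and KE = ½Mv² + ½Iω² = ½(1+k)Mv² = (3/4)Mv².
Setting Mgh = (3/4)Mv² gives v = √(2gh/(1+k)) = √(2·9.8·5.43/1.5) ≈ 8.42 m/s.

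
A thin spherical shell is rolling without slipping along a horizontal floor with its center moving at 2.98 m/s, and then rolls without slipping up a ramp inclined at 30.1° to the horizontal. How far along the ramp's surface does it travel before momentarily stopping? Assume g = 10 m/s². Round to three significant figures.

d ≈ 1.48 m

With I = (2/3)MR², the ratio k = I/(MR²) is 2/3.
The rolling condition ω = v/R makes the rotational term ½I(v/R)² = ½kMv², so KE_total = ½(1+k)Mv² = (5/6)Mv².
Setting this equal to Mgh gives the vertical rise h = (1+k)v₀²/(2g) = 1.667×2.98²/(2×10) = 0.74 m.
The distance along the slope is d = h/sinθ = 0.74/sin30.1° ≈ 1.48 m.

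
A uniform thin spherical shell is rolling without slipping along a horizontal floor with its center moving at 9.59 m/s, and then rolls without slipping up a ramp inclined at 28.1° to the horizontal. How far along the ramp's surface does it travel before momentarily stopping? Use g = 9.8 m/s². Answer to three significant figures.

d ≈ 16.6 m

With I = (2/3)MR², the ratio k = I/(MR²) is 2/3.
The rolling condition ω = v/R makes the rotational term ½I(v/R)² = ½kMv², so KE_total = ½(1+k)Mv² = (5/6)Mv².
Setting this equal to Mgh gives the vertical rise h = (1+k)v₀²/(2g) = 1.667×9.59²/(2×9.8) = 7.82 m.
The distance along the slope is d = h/sinθ = 7.82/sin28.1° ≈ 16.6 m.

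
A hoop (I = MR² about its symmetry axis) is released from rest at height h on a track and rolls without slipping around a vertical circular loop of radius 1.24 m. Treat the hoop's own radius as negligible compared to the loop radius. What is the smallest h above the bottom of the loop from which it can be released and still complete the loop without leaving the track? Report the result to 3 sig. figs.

With I = MR², the ratio k = I/(MR²) is 1.
At the top, contact is just lost when gravity alone supplies the centripetal force: Mg = Mv_top²/r, i.e. v_top² = gr.
With ω = v/R, the kinetic energy at speed v is ½(1+k)Mv² = Mv².
Energy conservation from release (height h) to the top (height 2r): Mgh = Mg(2r) + M·gr.
Thus h_min = 2r + (1+k)r/2 = r(2 + 2/2) = 1.24 × 3 ≈ 3.72 m.

h_min ≈ 3.72 m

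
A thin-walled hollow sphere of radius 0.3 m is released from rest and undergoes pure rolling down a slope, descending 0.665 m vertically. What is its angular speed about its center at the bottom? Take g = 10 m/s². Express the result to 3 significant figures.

ω ≈ 9.42 rad/s

The moment of inertia is (2/3)MR², giving k ≡ I/(MR²) = 2/3.
Rolling without slipping gives ω = v/R, so the total kinetic energy is ½Mv² + ½Iω² = ½(1+k)Mv² = (5/6)Mv².
Energy conservation Mgh = ½(1+k)Mv² gives v = √(2gh/(1+k)) = √(2 × 10 × 0.665 / 1.667) = 2.825 m/s.
The angular speed follows from ω = v/R = 2.825/0.3 ≈ 9.42 rad/s.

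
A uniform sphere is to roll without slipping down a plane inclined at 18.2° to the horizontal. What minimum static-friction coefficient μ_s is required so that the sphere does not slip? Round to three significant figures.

μ_min ≈ 0.0939

Here I = (2/5)MR², so the shape factor k = I/(MR²) = 0.4.
Translational: Mg sinθ − f = Ma. Rotational about the CM: fR = Iα = kMRa, so f = kMa.
These give a = g sinθ/(1+k) and the required friction f = kMg sinθ/(1+k).
With N = Mg cosθ, the no-slip condition f ≤ μN gives μ_min = f/N = k tanθ/(1+k).
μ_min = 0.4 × tan18.2° / 1.4 ≈ 0.0939.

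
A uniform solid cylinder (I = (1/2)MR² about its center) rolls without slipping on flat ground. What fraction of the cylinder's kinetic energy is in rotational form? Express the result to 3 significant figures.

With I = (1/2)MR², the ratio k = I/(MR²) is 0.5.
Since ω = v/R, the translational part is ½Mv² and the rotational part is ½I(v/R)² = ½kMv²; the total is ½(1+k)Mv².
The rotational fraction is therefore k/(1+k) = 0.5/1.5 ≈ 0.333.

fraction ≈ 0.333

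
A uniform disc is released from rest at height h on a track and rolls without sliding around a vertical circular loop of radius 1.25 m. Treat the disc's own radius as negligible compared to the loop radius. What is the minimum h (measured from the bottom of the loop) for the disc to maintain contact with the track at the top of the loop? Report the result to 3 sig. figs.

With I = (1/2)MR², the ratio k = I/(MR²) is 0.5.
At the top, contact is just lost when gravity alone supplies the centripetal force: Mg = Mv_top²/r, i.e. v_top² = gr.
With ω = v/R, the kinetic energy at speed v is ½(1+k)Mv² = (3/4)Mv².
Energy conservation from release (height h) to the top (height 2r): Mgh = Mg(2r) + (3/4)M·gr.
Thus h_min = 2r + (1+k)r/2 = r(2 + 1.5/2) = 1.25 × 2.75 ≈ 3.44 m.

h_min ≈ 3.44 m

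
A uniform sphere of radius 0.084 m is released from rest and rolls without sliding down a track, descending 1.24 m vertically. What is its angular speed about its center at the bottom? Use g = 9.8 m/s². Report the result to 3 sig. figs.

With I = (2/5)MR², the ratio k = I/(MR²) is 0.4.
Rolling without slipping gives ω = v/R, so the total kinetic energy is ½Mv² + ½Iω² = ½(1+k)Mv² = (7/10)Mv².
Energy conservation Mgh = ½(1+k)Mv² gives v = √(2gh/(1+k)) = √(2 × 9.8 × 1.24 / 1.4) = 4.167 m/s.
The angular speed follows from ω = v/R = 4.167/0.084 ≈ 49.6 rad/s.

ω ≈ 49.6 rad/s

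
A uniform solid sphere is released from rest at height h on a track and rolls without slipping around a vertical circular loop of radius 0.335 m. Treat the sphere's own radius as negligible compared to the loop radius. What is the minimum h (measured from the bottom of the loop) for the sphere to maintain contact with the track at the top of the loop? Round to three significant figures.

The moment of inertia is (2/5)MR², giving k ≡ I/(MR²) = 0.4.
At the top, contact is just lost when gravity alone supplies the centripetal force: Mg = Mv_top²/r, i.e. v_top² = gr.
With ω = v/R, the kinetic energy at speed v is ½(1+k)Mv² = (7/10)Mv².
Energy conservation from release (height h) to the top (height 2r): Mgh = Mg(2r) + (7/10)M·gr.
Thus h_min = 2r + (1+k)r/2 = r(2 + 1.4/2) = 0.335 × 2.7 ≈ 0.905 m.

h_min ≈ 0.905 m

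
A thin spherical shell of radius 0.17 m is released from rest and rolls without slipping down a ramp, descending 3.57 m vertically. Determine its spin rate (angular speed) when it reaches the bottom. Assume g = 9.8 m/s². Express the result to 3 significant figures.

The moment of inertia is (2/3)MR², giving k ≡ I/(MR²) = 2/3.
Since it rolls without slipping, ω = v/R and KE = ½Mv² + ½Iω² = ½(1+k)Mv² = (5/6)Mv².
Energy conservation Mgh = ½(1+k)Mv² gives v = √(2gh/(1+k)) = √(2 × 9.8 × 3.57 / 1.667) = 6.479 m/s.
The angular speed follows from ω = v/R = 6.479/0.17 ≈ 38.1 rad/s.

ω ≈ 38.1 rad/s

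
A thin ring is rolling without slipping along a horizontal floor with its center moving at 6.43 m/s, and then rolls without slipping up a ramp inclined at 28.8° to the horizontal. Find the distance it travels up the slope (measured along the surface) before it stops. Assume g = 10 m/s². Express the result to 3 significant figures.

For this body I = MR², i.e. k = I/(MR²) = 1.
Pure rolling means v = ωR; then KE = ½Mv² + ½I(v/R)² = ½(1+k)Mv² = Mv².
Setting this equal to Mgh gives the vertical rise h = (1+k)v₀²/(2g) = 2×6.43²/(2×10) = 4.134 m.
Along the incline, d = h/sinθ = 4.134/sin28.8° ≈ 8.58 m.

d ≈ 8.58 m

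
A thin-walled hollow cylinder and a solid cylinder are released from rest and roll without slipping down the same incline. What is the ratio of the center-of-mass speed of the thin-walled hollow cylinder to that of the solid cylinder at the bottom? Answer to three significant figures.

Each satisfies Mgh = ½(1+k)Mv² with k = I/(MR²), so v ∝ 1/√(1+k).
For the thin-walled hollow cylinder k = 1; for the solid cylinder k = 0.5.
v₁/v₂ = √((1+k₂)/(1+k₁)) = √(1.5/2) ≈ 0.866.

v_ratio ≈ 0.866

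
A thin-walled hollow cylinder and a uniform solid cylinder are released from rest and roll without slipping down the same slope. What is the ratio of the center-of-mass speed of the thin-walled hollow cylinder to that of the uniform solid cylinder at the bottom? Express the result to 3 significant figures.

v_ratio ≈ 0.866

Each satisfies Mgh = ½(1+k)Mv² with k = I/(MR²), so v ∝ 1/√(1+k).
For the thin-walled hollow cylinder k = 1; for the uniform solid cylinder k = 0.5.
v₁/v₂ = √((1+k₂)/(1+k₁)) = √(1.5/2) ≈ 0.866.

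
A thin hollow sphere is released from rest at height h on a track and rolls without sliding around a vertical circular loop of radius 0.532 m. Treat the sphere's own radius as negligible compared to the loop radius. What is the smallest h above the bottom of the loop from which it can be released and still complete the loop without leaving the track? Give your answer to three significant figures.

h_min ≈ 1.51 m

Here I = (2/3)MR², so the shape factor k = I/(MR²) = 2/3.
At the top of the loop, the minimum-contact condition is Mg = Mv_top²/r, so v_top² = gr.
With ω = v/R, the kinetic energy at speed v is ½(1+k)Mv² = (5/6)Mv².
Energy conservation from release (height h) to the top (height 2r): Mgh = Mg(2r) + (5/6)M·gr.
Thus h_min = 2r + (1+k)r/2 = r(2 + 1.667/2) = 0.532 × 2.833 ≈ 1.51 m.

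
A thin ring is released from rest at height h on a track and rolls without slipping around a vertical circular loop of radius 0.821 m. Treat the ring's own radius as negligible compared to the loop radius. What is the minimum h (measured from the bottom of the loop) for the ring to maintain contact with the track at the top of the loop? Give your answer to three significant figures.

h_min ≈ 2.46 m

Here I = MR², so the shape factor k = I/(MR²) = 1.
At the top of the loop, the minimum-contact condition is Mg = Mv_top²/r, so v_top² = gr.
With ω = v/R, the kinetic energy at speed v is ½(1+k)Mv² = Mv².
Energy conservation from release (height h) to the top (height 2r): Mgh = Mg(2r) + M·gr.
Thus h_min = 2r + (1+k)r/2 = r(2 + 2/2) = 0.821 × 3 ≈ 2.46 m.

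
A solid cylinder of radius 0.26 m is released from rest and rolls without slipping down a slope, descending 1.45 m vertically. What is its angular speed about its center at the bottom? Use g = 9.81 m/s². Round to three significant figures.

The moment of inertia is (1/2)MR², giving k ≡ I/(MR²) = 0.5.
The rolling condition ω = v/R makes the rotational term ½I(v/R)² = ½kMv², so KE_total = ½(1+k)Mv² = (3/4)Mv².
Energy conservation Mgh = ½(1+k)Mv² gives v = √(2gh/(1+k)) = √(2 × 9.81 × 1.45 / 1.5) = 4.355 m/s.
Then ω = v/R = 4.355 / 0.26 ≈ 16.7 rad/s.

ω ≈ 16.7 rad/s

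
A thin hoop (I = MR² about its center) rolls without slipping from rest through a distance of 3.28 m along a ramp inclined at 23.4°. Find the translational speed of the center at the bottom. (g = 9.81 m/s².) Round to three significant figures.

v ≈ 3.57 m/s

With I = MR², the ratio k = I/(MR²) is 1.
Since it rolls without slipping, ω = v/R and KE = ½Mv² + ½Iω² = ½(1+k)Mv² = Mv².
The vertical drop is h = L sinθ = 3.28 × sin23.4° = 1.303 m.
Setting Mgh = Mv² gives v = √(2gh/(1+k)) = √(2·9.81·1.303/2) ≈ 3.57 m/s.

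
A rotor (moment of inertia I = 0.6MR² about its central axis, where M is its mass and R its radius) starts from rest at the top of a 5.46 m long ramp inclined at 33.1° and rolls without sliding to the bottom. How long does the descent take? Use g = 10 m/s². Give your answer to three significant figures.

With I = 0.6MR², the ratio k = I/(MR²) is 0.6.
Newton's second law down the slope: Mg sinθ − f = Ma. The torque equation fR = Iα (with α = a/R) gives f = kMa.
Hence a = g sinθ/(1+k) = 10×sin33.1°/1.6 = 3.413 m/s².
With constant a from rest, t = √(2L/a) = √(2·5.46/3.413) ≈ 1.79 s.

t ≈ 1.79 s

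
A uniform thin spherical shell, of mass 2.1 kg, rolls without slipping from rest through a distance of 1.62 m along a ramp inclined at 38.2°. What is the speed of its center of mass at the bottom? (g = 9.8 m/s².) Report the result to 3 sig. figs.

v ≈ 3.43 m/s

For this body I = (2/3)MR², i.e. k = I/(MR²) = 2/3.
Rolling without slipping gives ω = v/R, so the total kinetic energy is ½Mv² + ½Iω² = ½(1+k)Mv² = (5/6)Mv².
The vertical drop is h = L sinθ = 1.62 × sin38.2° = 1.002 m.
Energy conservation: Mgh = (5/6)Mv², so v = √(2gh/(1+k)) = √(2 × 9.8 × 1.002 / 1.667) ≈ 3.43 m/s.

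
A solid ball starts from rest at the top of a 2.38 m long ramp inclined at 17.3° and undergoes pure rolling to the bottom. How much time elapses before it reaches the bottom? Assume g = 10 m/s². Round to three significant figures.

For this body I = (2/5)MR², i.e. k = I/(MR²) = 0.4.
Along the incline Mg sinθ − f = Ma, and torque about the center fR = Iα = kMR²(a/R) gives f = kMa.
Hence a = g sinθ/(1+k) = 10×sin17.3°/1.4 = 2.124 m/s².
With constant a from rest, t = √(2L/a) = √(2·2.38/2.124) ≈ 1.50 s.

t ≈ 1.50 s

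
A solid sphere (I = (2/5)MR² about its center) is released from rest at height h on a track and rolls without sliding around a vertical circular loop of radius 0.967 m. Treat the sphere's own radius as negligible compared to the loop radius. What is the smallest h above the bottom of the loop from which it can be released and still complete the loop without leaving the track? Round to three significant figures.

The moment of inertia is (2/5)MR², giving k ≡ I/(MR²) = 0.4.
At the top, contact is just lost when gravity alone supplies the centripetal force: Mg = Mv_top²/r, i.e. v_top² = gr.
With ω = v/R, the kinetic energy at speed v is ½(1+k)Mv² = (7/10)Mv².
Energy conservation from release (height h) to the top (height 2r): Mgh = Mg(2r) + (7/10)M·gr.
Thus h_min = 2r + (1+k)r/2 = r(2 + 1.4/2) = 0.967 × 2.7 ≈ 2.61 m.

h_min ≈ 2.61 m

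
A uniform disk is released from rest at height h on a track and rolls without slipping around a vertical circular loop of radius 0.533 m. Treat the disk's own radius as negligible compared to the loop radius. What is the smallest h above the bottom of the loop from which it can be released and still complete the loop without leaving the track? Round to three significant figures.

The moment of inertia is (1/2)MR², giving k ≡ I/(MR²) = 0.5.
At the top of the loop, the minimum-contact condition is Mg = Mv_top²/r, so v_top² = gr.
With ω = v/R, the kinetic energy at speed v is ½(1+k)Mv² = (3/4)Mv².
Energy conservation from release (height h) to the top (height 2r): Mgh = Mg(2r) + (3/4)M·gr.
Thus h_min = 2r + (1+k)r/2 = r(2 + 1.5/2) = 0.533 × 2.75 ≈ 1.47 m.

h_min ≈ 1.47 m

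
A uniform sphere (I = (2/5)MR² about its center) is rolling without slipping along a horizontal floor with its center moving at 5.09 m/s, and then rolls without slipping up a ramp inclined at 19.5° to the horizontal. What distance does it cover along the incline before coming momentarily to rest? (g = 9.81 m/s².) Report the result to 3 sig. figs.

The moment of inertia is (2/5)MR², giving k ≡ I/(MR²) = 0.4.
The rolling condition ω = v/R makes the rotational term ½I(v/R)² = ½kMv², so KE_total = ½(1+k)Mv² = (7/10)Mv².
Setting this equal to Mgh gives the vertical rise h = (1+k)v₀²/(2g) = 1.4×5.09²/(2×9.81) = 1.849 m.
The distance along the slope is d = h/sinθ = 1.849/sin19.5° ≈ 5.54 m.

d ≈ 5.54 m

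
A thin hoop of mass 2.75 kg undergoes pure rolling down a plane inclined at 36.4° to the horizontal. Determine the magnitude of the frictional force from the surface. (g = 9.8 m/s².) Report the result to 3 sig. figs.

f ≈ 8.00 N

For this body I = MR², i.e. k = I/(MR²) = 1.
Along the incline Mg sinθ − f = Ma, and torque about the center fR = Iα = kMR²(a/R) gives f = kMa.
Combining, a = g sinθ/(1+k) and f = kMa = kMg sinθ/(1+k).
f = 1 × 2.75 × 9.8 × sin36.4° / 2 ≈ 8.00 N.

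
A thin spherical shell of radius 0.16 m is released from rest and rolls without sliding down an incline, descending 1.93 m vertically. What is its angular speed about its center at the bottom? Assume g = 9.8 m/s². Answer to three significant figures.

ω ≈ 29.8 rad/s

Here I = (2/3)MR², so the shape factor k = I/(MR²) = 2/3.
Since it rolls without slipping, ω = v/R and KE = ½Mv² + ½Iω² = ½(1+k)Mv² = (5/6)Mv².
Energy conservation Mgh = ½(1+k)Mv² gives v = √(2gh/(1+k)) = √(2 × 9.8 × 1.93 / 1.667) = 4.764 m/s.
The angular speed follows from ω = v/R = 4.764/0.16 ≈ 29.8 rad/s.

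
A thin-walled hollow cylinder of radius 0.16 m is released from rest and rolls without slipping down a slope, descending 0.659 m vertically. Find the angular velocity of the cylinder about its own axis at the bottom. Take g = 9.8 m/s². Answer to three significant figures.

ω ≈ 15.9 rad/s

Here I = MR², so the shape factor k = I/(MR²) = 1.
Pure rolling means v = ωR; then KE = ½Mv² + ½I(v/R)² = ½(1+k)Mv² = Mv².
Energy conservation Mgh = ½(1+k)Mv² gives v = √(2gh/(1+k)) = √(2 × 9.8 × 0.659 / 2) = 2.541 m/s.
The angular speed follows from ω = v/R = 2.541/0.16 ≈ 15.9 rad/s.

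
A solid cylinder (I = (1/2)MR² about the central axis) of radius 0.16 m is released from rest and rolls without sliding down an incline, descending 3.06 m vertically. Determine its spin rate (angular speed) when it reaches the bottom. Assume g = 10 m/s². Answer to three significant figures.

For this body I = (1/2)MR², i.e. k = I/(MR²) = 0.5.
Since it rolls without slipping, ω = v/R and KE = ½Mv² + ½Iω² = ½(1+k)Mv² = (3/4)Mv².
Energy conservation Mgh = ½(1+k)Mv² gives v = √(2gh/(1+k)) = √(2 × 10 × 3.06 / 1.5) = 6.387 m/s.
The angular speed follows from ω = v/R = 6.387/0.16 ≈ 39.9 rad/s.

ω ≈ 39.9 rad/s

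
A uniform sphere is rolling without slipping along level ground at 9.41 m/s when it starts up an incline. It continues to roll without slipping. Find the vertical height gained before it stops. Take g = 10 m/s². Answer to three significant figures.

h ≈ 6.20 m

The moment of inertia is (2/5)MR², giving k ≡ I/(MR²) = 0.4.
The rolling condition ω = v/R makes the rotational term ½I(v/R)² = ½kMv², so KE_total = ½(1+k)Mv² = (7/10)Mv².
All of this converts to potential energy at the highest point: (7/10)Mv₀² = Mgh.
Thus h = (1+k)v₀²/(2g) = 1.4 × 9.41² / (2 × 10) ≈ 6.20 m.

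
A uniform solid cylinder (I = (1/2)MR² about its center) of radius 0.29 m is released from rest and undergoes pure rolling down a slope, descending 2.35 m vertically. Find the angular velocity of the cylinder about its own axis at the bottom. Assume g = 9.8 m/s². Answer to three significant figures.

Here I = (1/2)MR², so the shape factor k = I/(MR²) = 0.5.
Since it rolls without slipping, ω = v/R and KE = ½Mv² + ½Iω² = ½(1+k)Mv² = (3/4)Mv².
Energy conservation Mgh = ½(1+k)Mv² gives v = √(2gh/(1+k)) = √(2 × 9.8 × 2.35 / 1.5) = 5.541 m/s.
The angular speed follows from ω = v/R = 5.541/0.29 ≈ 19.1 rad/s.

ω ≈ 19.1 rad/s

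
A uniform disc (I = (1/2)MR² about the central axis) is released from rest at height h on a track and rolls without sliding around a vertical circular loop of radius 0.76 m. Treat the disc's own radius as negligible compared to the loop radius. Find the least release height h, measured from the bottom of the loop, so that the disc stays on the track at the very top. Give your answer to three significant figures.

For this body I = (1/2)MR², i.e. k = I/(MR²) = 0.5.
At the top, contact is just lost when gravity alone supplies the centripetal force: Mg = Mv_top²/r, i.e. v_top² = gr.
With ω = v/R, the kinetic energy at speed v is ½(1+k)Mv² = (3/4)Mv².
Energy conservation from release (height h) to the top (height 2r): Mgh = Mg(2r) + (3/4)M·gr.
Thus h_min = 2r + (1+k)r/2 = r(2 + 1.5/2) = 0.76 × 2.75 ≈ 2.09 m.

h_min ≈ 2.09 m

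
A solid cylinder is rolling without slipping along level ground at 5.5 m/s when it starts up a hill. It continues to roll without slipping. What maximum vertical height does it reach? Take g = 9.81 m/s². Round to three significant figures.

h ≈ 2.31 m

With I = (1/2)MR², the ratio k = I/(MR²) is 0.5.
Pure rolling means v = ωR; then KE = ½Mv² + ½I(v/R)² = ½(1+k)Mv² = (3/4)Mv².
All of this converts to potential energy at the highest point: (3/4)Mv₀² = Mgh.
Thus h = (1+k)v₀²/(2g) = 1.5 × 5.5² / (2 × 9.81) ≈ 2.31 m.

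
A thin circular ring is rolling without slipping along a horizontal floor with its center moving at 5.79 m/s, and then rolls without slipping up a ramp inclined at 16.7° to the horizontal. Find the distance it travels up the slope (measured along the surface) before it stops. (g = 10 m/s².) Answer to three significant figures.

The moment of inertia is MR², giving k ≡ I/(MR²) = 1.
Since it rolls without slipping, ω = v/R and KE = ½Mv² + ½Iω² = ½(1+k)Mv² = Mv².
Setting this equal to Mgh gives the vertical rise h = (1+k)v₀²/(2g) = 2×5.79²/(2×10) = 3.352 m.
The distance along the slope is d = h/sinθ = 3.352/sin16.7° ≈ 11.7 m.

d ≈ 11.7 m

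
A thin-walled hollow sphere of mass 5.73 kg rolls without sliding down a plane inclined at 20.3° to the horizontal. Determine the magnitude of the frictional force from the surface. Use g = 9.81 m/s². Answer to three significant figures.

With I = (2/3)MR², the ratio k = I/(MR²) is 2/3.
Newton's second law down the slope: Mg sinθ − f = Ma. The torque equation fR = Iα (with α = a/R) gives f = kMa.
Combining, a = g sinθ/(1+k) and f = kMa = kMg sinθ/(1+k).
f = (2/3) × 5.73 × 9.81 × sin20.3° / 1.667 ≈ 7.80 N.

f ≈ 7.80 N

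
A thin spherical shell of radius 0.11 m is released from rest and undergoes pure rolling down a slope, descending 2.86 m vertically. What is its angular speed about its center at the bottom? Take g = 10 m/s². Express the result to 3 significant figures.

ω ≈ 53.3 rad/s

With I = (2/3)MR², the ratio k = I/(MR²) is 2/3.
The rolling condition ω = v/R makes the rotational term ½I(v/R)² = ½kMv², so KE_total = ½(1+k)Mv² = (5/6)Mv².
Energy conservation Mgh = ½(1+k)Mv² gives v = √(2gh/(1+k)) = √(2 × 10 × 2.86 / 1.667) = 5.858 m/s.
The angular speed follows from ω = v/R = 5.858/0.11 ≈ 53.3 rad/s.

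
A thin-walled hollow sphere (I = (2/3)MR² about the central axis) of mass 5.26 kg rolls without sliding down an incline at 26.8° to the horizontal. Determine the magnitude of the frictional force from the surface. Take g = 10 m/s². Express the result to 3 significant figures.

For this body I = (2/3)MR², i.e. k = I/(MR²) = 2/3.
Newton's second law down the slope: Mg sinθ − f = Ma. The torque equation fR = Iα (with α = a/R) gives f = kMa.
Combining, a = g sinθ/(1+k) and f = kMa = kMg sinθ/(1+k).
f = (2/3) × 5.26 × 10 × sin26.8° / 1.667 ≈ 9.49 N.

f ≈ 9.49 N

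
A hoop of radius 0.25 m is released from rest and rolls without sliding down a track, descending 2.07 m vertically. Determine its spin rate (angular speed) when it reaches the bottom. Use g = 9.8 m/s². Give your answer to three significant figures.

ω ≈ 18.0 rad/s

For this body I = MR², i.e. k = I/(MR²) = 1.
Rolling without slipping gives ω = v/R, so the total kinetic energy is ½Mv² + ½Iω² = ½(1+k)Mv² = Mv².
Energy conservation Mgh = ½(1+k)Mv² gives v = √(2gh/(1+k)) = √(2 × 9.8 × 2.07 / 2) = 4.504 m/s.
Then ω = v/R = 4.504 / 0.25 ≈ 18.0 rad/s.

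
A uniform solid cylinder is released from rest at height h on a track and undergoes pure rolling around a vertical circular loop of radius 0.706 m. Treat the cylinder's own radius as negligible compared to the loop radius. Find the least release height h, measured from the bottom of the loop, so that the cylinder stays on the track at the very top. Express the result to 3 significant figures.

h_min ≈ 1.94 m

The moment of inertia is (1/2)MR², giving k ≡ I/(MR²) = 0.5.
At the top, contact is just lost when gravity alone supplies the centripetal force: Mg = Mv_top²/r, i.e. v_top² = gr.
With ω = v/R, the kinetic energy at speed v is ½(1+k)Mv² = (3/4)Mv².
Energy conservation from release (height h) to the top (height 2r): Mgh = Mg(2r) + (3/4)M·gr.
Thus h_min = 2r + (1+k)r/2 = r(2 + 1.5/2) = 0.706 × 2.75 ≈ 1.94 m.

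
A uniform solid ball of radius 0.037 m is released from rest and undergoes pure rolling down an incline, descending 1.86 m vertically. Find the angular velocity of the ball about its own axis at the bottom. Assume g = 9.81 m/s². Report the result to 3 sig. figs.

ω ≈ 138 rad/s

The moment of inertia is (2/5)MR², giving k ≡ I/(MR²) = 0.4.
Pure rolling means v = ωR; then KE = ½Mv² + ½I(v/R)² = ½(1+k)Mv² = (7/10)Mv².
Energy conservation Mgh = ½(1+k)Mv² gives v = √(2gh/(1+k)) = √(2 × 9.81 × 1.86 / 1.4) = 5.106 m/s.
Then ω = v/R = 5.106 / 0.037 ≈ 138 rad/s.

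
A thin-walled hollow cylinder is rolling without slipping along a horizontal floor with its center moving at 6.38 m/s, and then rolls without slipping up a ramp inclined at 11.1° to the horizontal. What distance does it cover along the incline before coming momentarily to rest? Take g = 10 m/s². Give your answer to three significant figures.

d ≈ 21.1 m

Here I = MR², so the shape factor k = I/(MR²) = 1.
Since it rolls without slipping, ω = v/R and KE = ½Mv² + ½Iω² = ½(1+k)Mv² = Mv².
Setting this equal to Mgh gives the vertical rise h = (1+k)v₀²/(2g) = 2×6.38²/(2×10) = 4.07 m.
Along the incline, d = h/sinθ = 4.07/sin11.1° ≈ 21.1 m.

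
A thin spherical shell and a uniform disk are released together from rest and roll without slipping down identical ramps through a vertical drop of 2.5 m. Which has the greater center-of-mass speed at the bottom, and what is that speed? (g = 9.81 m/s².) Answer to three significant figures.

the uniform disk, at v ≈ 5.72 m/s

For rolling without slipping, Mgh = ½(1+k)Mv² where k = I/(MR²), so v = √(2gh/(1+k)).
Thin spherical shell: k = 2/3, giving v = √(2×9.81×2.5/1.667) = 5.425 m/s.
Uniform disk: k = 0.5, giving v = √(2×9.81×2.5/1.5) = 5.718 m/s.
The smaller k wins: the uniform disk, at ≈ 5.72 m/s.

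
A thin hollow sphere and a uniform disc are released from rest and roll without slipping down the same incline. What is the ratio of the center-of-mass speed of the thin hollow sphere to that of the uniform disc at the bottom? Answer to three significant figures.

v_ratio ≈ 0.949

Each satisfies Mgh = ½(1+k)Mv² with k = I/(MR²), so v ∝ 1/√(1+k).
For the thin hollow sphere k = 2/3; for the uniform disc k = 0.5.
v₁/v₂ = √((1+k₂)/(1+k₁)) = √(1.5/1.667) ≈ 0.949.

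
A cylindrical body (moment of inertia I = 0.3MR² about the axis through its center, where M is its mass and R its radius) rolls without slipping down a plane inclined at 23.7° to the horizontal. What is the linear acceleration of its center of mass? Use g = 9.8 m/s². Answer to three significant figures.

a ≈ 3.03 m/s²

For this body I = 0.3MR², i.e. k = I/(MR²) = 0.3.
Along the incline Mg sinθ − f = Ma, and torque about the center fR = Iα = kMR²(a/R) gives f = kMa.
Eliminating f: Mg sinθ = (1+k)Ma, so a = g sinθ/(1+k) = 9.8 × sin23.7° / 1.3 ≈ 3.03 m/s².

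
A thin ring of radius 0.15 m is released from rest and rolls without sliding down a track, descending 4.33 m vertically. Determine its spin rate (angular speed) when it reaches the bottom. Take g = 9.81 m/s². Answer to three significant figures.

For this body I = MR², i.e. k = I/(MR²) = 1.
Since it rolls without slipping, ω = v/R and KE = ½Mv² + ½Iω² = ½(1+k)Mv² = Mv².
Energy conservation Mgh = ½(1+k)Mv² gives v = √(2gh/(1+k)) = √(2 × 9.81 × 4.33 / 2) = 6.517 m/s.
Then ω = v/R = 6.517 / 0.15 ≈ 43.4 rad/s.

ω ≈ 43.4 rad/s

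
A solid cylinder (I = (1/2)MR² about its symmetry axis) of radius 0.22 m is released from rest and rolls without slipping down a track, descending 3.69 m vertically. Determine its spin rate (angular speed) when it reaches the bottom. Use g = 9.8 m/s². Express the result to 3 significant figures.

The moment of inertia is (1/2)MR², giving k ≡ I/(MR²) = 0.5.
Rolling without slipping gives ω = v/R, so the total kinetic energy is ½Mv² + ½Iω² = ½(1+k)Mv² = (3/4)Mv².
Energy conservation Mgh = ½(1+k)Mv² gives v = √(2gh/(1+k)) = √(2 × 9.8 × 3.69 / 1.5) = 6.944 m/s.
The angular speed follows from ω = v/R = 6.944/0.22 ≈ 31.6 rad/s.

ω ≈ 31.6 rad/s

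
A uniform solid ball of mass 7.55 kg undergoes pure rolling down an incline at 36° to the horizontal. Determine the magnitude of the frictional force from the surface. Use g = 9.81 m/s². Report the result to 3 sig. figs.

Here I = (2/5)MR², so the shape factor k = I/(MR²) = 0.4.
Along the incline Mg sinθ − f = Ma, and torque about the center fR = Iα = kMR²(a/R) gives f = kMa.
Combining, a = g sinθ/(1+k) and f = kMa = kMg sinθ/(1+k).
f = 0.4 × 7.55 × 9.81 × sin36° / 1.4 ≈ 12.4 N.

f ≈ 12.4 N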